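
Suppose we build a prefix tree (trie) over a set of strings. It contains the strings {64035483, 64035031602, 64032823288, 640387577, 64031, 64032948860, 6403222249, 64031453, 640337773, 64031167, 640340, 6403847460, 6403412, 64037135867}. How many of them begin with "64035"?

Traverse to the node for "64035", then collect every word in that subtree.
Words under "64035": 64035031602, 64035483
Count: 2

2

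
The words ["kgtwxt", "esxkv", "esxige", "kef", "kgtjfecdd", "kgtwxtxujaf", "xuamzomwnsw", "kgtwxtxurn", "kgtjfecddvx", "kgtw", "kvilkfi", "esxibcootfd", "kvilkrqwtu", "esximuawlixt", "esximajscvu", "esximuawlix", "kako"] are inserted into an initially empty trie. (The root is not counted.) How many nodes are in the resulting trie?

77

Insert word by word; a character creates a node only if that edge doesn't already exist:
  "kgtwxt" → 6 new (k, g, t, w, x, t)
  "esxkv" → 5 new (e, s, x, k, v)
  "esxige" → prefix "esx" already present; 3 new (i, g, e)
  "kef" → prefix "k" already present; 2 new (e, f)
  "kgtjfecdd" → prefix "kgt" already present; 6 new (j, f, e, c, d, d)
  "kgtwxtxujaf" → prefix "kgtwxt" already present; 5 new (x, u, j, a, f)
  "xuamzomwnsw" → 11 new (x, u, a, m, z, o, m, w, n, s, w)
  "kgtwxtxurn" → prefix "kgtwxtxu" already present; 2 new (r, n)
  "kgtjfecddvx" → prefix "kgtjfecdd" already present; 2 new (v, x)
  "kgtw" → prefix "kgtw" already present; 0 new (none)
  "kvilkfi" → prefix "k" already present; 6 new (v, i, l, k, f, i)
  "esxibcootfd" → prefix "esxi" already present; 7 new (b, c, o, o, t, f, d)
  "kvilkrqwtu" → prefix "kvilk" already present; 5 new (r, q, w, t, u)
  "esximuawlixt" → prefix "esxi" already present; 8 new (m, u, a, w, l, i, x, t)
  "esximajscvu" → prefix "esxim" already present; 6 new (a, j, s, c, v, u)
  "esximuawlix" → prefix "esximuawlix" already present; 0 new (none)
  "kako" → prefix "k" already present; 3 new (a, k, o)
Total nodes = 6 + 5 + 3 + 2 + 6 + 5 + 11 + 2 + 2 + 0 + 6 + 7 + 5 + 8 + 6 + 0 + 3 = 77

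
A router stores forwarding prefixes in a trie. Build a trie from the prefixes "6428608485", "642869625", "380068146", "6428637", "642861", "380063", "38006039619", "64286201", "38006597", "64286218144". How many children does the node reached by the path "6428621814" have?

Walk "6428621814" from the root, arriving at one node.
Distinct next characters after "6428621814": 4.
That node has 1 child edge.

1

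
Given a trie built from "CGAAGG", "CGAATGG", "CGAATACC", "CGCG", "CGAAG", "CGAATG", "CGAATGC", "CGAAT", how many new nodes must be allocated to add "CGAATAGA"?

2

Walking "CGAATAGA" from the root, the first 6 characters ("CGAATA") follow existing edges; "G" is the first miss.
New nodes needed: |"CGAATAGA"| − 6 = 8 − 6 = 2.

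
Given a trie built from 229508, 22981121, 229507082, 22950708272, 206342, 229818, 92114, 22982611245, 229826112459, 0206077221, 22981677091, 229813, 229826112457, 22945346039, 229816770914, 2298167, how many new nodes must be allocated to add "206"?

"206" is already a full path in the trie; only an end-marker is added.
No new nodes are needed: 0.

0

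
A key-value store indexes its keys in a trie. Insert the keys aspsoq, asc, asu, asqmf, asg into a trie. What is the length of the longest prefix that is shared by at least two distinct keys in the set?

2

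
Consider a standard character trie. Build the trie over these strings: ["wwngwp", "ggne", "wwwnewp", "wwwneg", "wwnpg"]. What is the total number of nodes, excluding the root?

Insert word by word; a character creates a node only if that edge doesn't already exist:
  "wwngwp" → 6 new (w, w, n, g, w, p)
  "ggne" → 4 new (g, g, n, e)
  "wwwnewp" → prefix "ww" already present; 5 new (w, n, e, w, p)
  "wwwneg" → prefix "wwwne" already present; 1 new (g)
  "wwnpg" → prefix "wwn" already present; 2 new (p, g)
Total nodes = 6 + 4 + 5 + 1 + 2 = 18

18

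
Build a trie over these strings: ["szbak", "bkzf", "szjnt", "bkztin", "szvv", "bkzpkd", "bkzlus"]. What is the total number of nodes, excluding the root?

For each word, the new-node count is its length minus the longest prefix already in the trie:
  "szbak" → 5 new (s, z, b, a, k)
  "bkzf" → 4 new (b, k, z, f)
  "szjnt" → prefix "sz" already present; 3 new (j, n, t)
  "bkztin" → prefix "bkz" already present; 3 new (t, i, n)
  "szvv" → prefix "sz" already present; 2 new (v, v)
  "bkzpkd" → prefix "bkz" already present; 3 new (p, k, d)
  "bkzlus" → prefix "bkz" already present; 3 new (l, u, s)
Total nodes = 5 + 4 + 3 + 3 + 2 + 3 + 3 = 23

23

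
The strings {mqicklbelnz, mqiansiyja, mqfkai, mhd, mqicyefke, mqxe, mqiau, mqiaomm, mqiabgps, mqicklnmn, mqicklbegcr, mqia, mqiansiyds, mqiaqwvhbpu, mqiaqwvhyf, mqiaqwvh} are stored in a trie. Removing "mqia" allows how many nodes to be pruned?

0

After clearing the end-marker at "mqia", prune upward until reaching a node still needed by another word.
Every node on "mqia" is still needed (e.g. by "mqiansiyja"), so nothing is freed.
Nodes removed: 0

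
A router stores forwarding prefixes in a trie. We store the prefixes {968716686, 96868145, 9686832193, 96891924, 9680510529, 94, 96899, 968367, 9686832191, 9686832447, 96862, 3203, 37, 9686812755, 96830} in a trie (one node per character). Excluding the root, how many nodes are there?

Trace insertions, counting only characters that open a new branch:
  "968716686" → 9 new (9, 6, 8, 7, 1, 6, 6, 8, 6)
  "96868145" → prefix "968" already present; 5 new (6, 8, 1, 4, 5)
  "9686832193" → prefix "96868" already present; 5 new (3, 2, 1, 9, 3)
  "96891924" → prefix "968" already present; 5 new (9, 1, 9, 2, 4)
  "9680510529" → prefix "968" already present; 7 new (0, 5, 1, 0, 5, 2, 9)
  "94" → prefix "9" already present; 1 new (4)
  "96899" → prefix "9689" already present; 1 new (9)
  "968367" → prefix "968" already present; 3 new (3, 6, 7)
  "9686832191" → prefix "968683219" already present; 1 new (1)
  "9686832447" → prefix "9686832" already present; 3 new (4, 4, 7)
  "96862" → prefix "9686" already present; 1 new (2)
  "3203" → 4 new (3, 2, 0, 3)
  "37" → prefix "3" already present; 1 new (7)
  "9686812755" → prefix "968681" already present; 4 new (2, 7, 5, 5)
  "96830" → prefix "9683" already present; 1 new (0)
Total nodes = 9 + 5 + 5 + 5 + 7 + 1 + 1 + 3 + 1 + 3 + 1 + 4 + 1 + 4 + 1 = 51

51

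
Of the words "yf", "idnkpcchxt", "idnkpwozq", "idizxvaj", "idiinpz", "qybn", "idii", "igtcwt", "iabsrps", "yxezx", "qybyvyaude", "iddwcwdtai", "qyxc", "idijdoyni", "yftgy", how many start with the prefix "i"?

Traverse to the node for "i", then collect every word in that subtree.
Matches: "iabsrps", "iddwcwdtai", "idii", "idiinpz", "idijdoyni", "idizxvaj", "idnkpcchxt", "idnkpwozq", "igtcwt"
Count: 9

9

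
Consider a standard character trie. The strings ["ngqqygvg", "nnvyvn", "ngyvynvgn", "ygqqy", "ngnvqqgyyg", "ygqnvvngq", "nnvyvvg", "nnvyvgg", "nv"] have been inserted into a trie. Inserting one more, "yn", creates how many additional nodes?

1

"y" is already a path in the trie; the remaining "n" must be added.
So 2 − 1 = 1 new nodes.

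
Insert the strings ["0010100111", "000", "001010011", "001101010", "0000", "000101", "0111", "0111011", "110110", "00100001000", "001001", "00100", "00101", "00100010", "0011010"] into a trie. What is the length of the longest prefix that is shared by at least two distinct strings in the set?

9

The deepest shared node is where two words last agree before diverging.
e.g. "001010011" and "0010100111" share the prefix "001010011" of length 9; no pair shares a longer one.
Longest shared-prefix length: 9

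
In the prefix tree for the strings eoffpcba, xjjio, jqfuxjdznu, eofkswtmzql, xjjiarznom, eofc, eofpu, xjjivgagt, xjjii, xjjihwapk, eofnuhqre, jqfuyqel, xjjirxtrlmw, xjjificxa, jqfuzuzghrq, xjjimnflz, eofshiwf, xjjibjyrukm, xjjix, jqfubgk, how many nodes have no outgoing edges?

A leaf is a node with no children — equivalently, the end of a word that is not a proper prefix of any other stored word.
Those words: "eofc", "eoffpcba", "eofkswtmzql", "eofnuhqre", "eofpu", "eofshiwf", "jqfubgk", "jqfuxjdznu", "jqfuyqel", "jqfuzuzghrq", "xjjiarznom", "xjjibjyrukm", "xjjificxa", "xjjihwapk", "xjjii", "xjjimnflz", "xjjio", "xjjirxtrlmw", "xjjivgagt", "xjjix"
Leaf count: 20

20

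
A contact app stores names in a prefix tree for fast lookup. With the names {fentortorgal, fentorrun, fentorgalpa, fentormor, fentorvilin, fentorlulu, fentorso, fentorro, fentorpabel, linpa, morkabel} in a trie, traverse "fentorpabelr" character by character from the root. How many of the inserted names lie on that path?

Walk "fentorpabelr" from the root; an end-of-word marker is hit whenever a stored word is a prefix of "fentorpabelr".
Prefixes of the query that are stored words: "fentorpabel"
Count: 1

1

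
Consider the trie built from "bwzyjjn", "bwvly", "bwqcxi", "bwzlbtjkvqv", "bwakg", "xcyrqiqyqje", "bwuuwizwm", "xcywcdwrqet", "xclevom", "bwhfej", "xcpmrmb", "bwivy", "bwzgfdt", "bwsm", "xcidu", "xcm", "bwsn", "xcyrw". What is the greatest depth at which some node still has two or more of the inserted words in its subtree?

Look for the deepest trie node that still has at least two words in its subtree.
e.g. "xcyrqiqyqje" and "xcyrw" share the prefix "xcyr" of length 4; no pair shares a longer one.
Longest shared-prefix length: 4

4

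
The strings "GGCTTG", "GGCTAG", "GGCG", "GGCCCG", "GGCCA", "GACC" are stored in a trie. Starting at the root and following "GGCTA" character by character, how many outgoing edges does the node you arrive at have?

Follow the path "GGCTA" to its node, then look at its outgoing edges.
Characters that immediately follow "GGCTA" among the stored strings: {G}.
That node has 1 child edge.

1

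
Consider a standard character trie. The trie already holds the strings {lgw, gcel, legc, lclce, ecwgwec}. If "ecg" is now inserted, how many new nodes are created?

1

"ec" is already a path in the trie; the remaining "g" must be added.
New nodes needed: |"ecg"| − 2 = 3 − 2 = 1.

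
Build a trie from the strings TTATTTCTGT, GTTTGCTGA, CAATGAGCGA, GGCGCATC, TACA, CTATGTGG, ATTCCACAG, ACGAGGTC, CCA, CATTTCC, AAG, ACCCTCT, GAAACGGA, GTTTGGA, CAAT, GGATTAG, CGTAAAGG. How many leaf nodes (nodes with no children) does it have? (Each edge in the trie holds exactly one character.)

16

Leaves are exactly the stored words that no other stored word extends.
Those words: "AAG", "ACCCTCT", "ACGAGGTC", "ATTCCACAG", "CAATGAGCGA", "CATTTCC", "CCA", "CGTAAAGG", "CTATGTGG", "GAAACGGA", "GGATTAG", "GGCGCATC", "GTTTGCTGA", "GTTTGGA", "TACA", "TTATTTCTGT"
Leaf count: 16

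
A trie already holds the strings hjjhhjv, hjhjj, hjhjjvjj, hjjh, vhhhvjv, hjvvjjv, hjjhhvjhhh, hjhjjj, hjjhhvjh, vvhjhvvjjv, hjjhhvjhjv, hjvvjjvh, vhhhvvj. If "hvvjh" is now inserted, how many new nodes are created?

4

Walking "hvvjh" from the root, the first 1 characters ("h") follow existing edges; "v" is the first miss.
So 5 − 1 = 4 new nodes.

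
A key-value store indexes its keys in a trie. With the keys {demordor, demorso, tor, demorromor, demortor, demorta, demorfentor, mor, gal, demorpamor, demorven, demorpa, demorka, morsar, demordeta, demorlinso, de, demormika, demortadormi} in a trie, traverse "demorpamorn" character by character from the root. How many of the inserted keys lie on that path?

3

Check each prefix of "demorpamorn" against the stored set — each match is an end-marker on the path.
Prefixes of the query that are stored words: "de", "demorpa", "demorpamor"
Count: 3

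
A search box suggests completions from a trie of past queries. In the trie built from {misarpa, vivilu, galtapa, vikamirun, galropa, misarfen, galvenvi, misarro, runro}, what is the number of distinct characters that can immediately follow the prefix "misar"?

Walk "misar" from the root, arriving at one node.
Characters that immediately follow "misar" among the stored strings: {f, p, r}.
That node has 3 child edges.

3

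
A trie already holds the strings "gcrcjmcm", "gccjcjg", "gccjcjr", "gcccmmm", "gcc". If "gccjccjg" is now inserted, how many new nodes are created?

Walking "gccjccjg" from the root, the first 5 characters ("gccjc") follow existing edges; "c" is the first miss.
Each of the 3 remaining characters creates one node.

3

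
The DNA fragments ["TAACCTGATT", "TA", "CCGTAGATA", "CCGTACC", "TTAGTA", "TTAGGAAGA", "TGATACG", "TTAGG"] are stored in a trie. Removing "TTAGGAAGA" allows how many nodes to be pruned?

A node on "TTAGGAAGA"'s path can go only if nothing else ends at it or branches off below it.
The suffix "AAGA" (4 nodes) is used only by "TTAGGAAGA"; "TTAGG" is itself a stored word, so pruning stops there.
Nodes removed: 4

4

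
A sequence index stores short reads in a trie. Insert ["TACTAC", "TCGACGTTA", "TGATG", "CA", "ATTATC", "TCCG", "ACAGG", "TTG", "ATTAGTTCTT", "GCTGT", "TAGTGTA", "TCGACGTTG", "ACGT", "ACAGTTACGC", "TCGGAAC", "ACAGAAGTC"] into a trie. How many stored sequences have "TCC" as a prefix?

1

Filter for entries beginning with "TCC":
Words under "TCC": TCCG
Count: 1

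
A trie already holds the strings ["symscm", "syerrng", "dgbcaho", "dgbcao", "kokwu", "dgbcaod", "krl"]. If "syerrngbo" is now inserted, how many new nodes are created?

2

The longest prefix of "syerrngbo" already in the trie is "syerrng" (length 7).
So 9 − 7 = 2 new nodes.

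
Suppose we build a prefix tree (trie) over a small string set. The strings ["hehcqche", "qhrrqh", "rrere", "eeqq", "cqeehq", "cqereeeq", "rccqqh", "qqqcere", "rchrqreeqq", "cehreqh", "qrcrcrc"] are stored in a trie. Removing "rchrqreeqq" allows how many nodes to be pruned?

8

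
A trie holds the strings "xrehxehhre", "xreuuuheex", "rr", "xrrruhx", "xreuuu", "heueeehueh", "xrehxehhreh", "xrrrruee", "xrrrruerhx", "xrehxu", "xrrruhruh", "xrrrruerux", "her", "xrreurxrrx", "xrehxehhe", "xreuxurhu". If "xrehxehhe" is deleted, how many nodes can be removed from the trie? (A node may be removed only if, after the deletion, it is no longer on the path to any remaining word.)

1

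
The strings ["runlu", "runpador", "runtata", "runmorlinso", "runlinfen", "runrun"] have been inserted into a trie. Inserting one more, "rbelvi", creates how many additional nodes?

5

The longest prefix of "rbelvi" already in the trie is "r" (length 1).
Each of the 5 remaining characters creates one node.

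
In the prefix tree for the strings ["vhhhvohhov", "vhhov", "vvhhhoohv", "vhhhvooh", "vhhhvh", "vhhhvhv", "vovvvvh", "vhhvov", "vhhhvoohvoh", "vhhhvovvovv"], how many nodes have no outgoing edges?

8

A leaf is a node with no children — equivalently, the end of a word that is not a proper prefix of any other stored word.
Those words: "vhhhvhv", "vhhhvohhov", "vhhhvoohvoh", "vhhhvovvovv", "vhhov", "vhhvov", "vovvvvh", "vvhhhoohv"
Leaf count: 8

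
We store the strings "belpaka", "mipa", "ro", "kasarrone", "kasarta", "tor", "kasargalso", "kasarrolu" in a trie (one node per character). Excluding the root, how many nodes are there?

34

Trie structure (* marks end of a word):
(root)
├─ b
│  └─ e
│     └─ l
│        └─ p
│           └─ a
│              └─ k
│                 └─ a *
├─ k
│  └─ a
│     └─ s
│        └─ a
│           └─ r
│              ├─ g
│              │  └─ a
│              │     └─ l
│              │        └─ s
│              │           └─ o *
│              ├─ r
│              │  └─ o
│              │     ├─ l
│              │     │  └─ u *
│              │     └─ n
│              │        └─ e *
│              └─ t
│                 └─ a *
├─ m
│  └─ i
│     └─ p
│        └─ a *
├─ r
│  └─ o *
└─ t
   └─ o
      └─ r *
Counting every labelled node above: 34.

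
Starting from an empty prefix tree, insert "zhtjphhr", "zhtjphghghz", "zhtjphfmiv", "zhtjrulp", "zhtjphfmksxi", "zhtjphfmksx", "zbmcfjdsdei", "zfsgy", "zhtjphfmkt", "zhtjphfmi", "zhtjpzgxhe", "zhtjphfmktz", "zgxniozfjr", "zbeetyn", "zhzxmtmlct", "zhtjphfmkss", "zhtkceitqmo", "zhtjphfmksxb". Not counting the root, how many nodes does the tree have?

78

Trace insertions, counting only characters that open a new branch:
  "zhtjphhr" → 8 new (z, h, t, j, p, h, h, r)
  "zhtjphghghz" → prefix "zhtjph" already present; 5 new (g, h, g, h, z)
  "zhtjphfmiv" → prefix "zhtjph" already present; 4 new (f, m, i, v)
  "zhtjrulp" → prefix "zhtj" already present; 4 new (r, u, l, p)
  "zhtjphfmksxi" → prefix "zhtjphfm" already present; 4 new (k, s, x, i)
  "zhtjphfmksx" → prefix "zhtjphfmksx" already present; 0 new (none)
  "zbmcfjdsdei" → prefix "z" already present; 10 new (b, m, c, f, j, d, s, d, e, i)
  "zfsgy" → prefix "z" already present; 4 new (f, s, g, y)
  "zhtjphfmkt" → prefix "zhtjphfmk" already present; 1 new (t)
  "zhtjphfmi" → prefix "zhtjphfmi" already present; 0 new (none)
  "zhtjpzgxhe" → prefix "zhtjp" already present; 5 new (z, g, x, h, e)
  "zhtjphfmktz" → prefix "zhtjphfmkt" already present; 1 new (z)
  "zgxniozfjr" → prefix "z" already present; 9 new (g, x, n, i, o, z, f, j, r)
  "zbeetyn" → prefix "zb" already present; 5 new (e, e, t, y, n)
  "zhzxmtmlct" → prefix "zh" already present; 8 new (z, x, m, t, m, l, c, t)
  "zhtjphfmkss" → prefix "zhtjphfmks" already present; 1 new (s)
  "zhtkceitqmo" → prefix "zht" already present; 8 new (k, c, e, i, t, q, m, o)
  "zhtjphfmksxb" → prefix "zhtjphfmksx" already present; 1 new (b)
Total nodes = 8 + 5 + 4 + 4 + 4 + 0 + 10 + 4 + 1 + 0 + 5 + 1 + 9 + 5 + 8 + 1 + 8 + 1 = 78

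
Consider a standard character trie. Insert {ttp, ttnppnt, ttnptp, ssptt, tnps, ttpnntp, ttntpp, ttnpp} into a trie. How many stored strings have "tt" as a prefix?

Walk to "tt"; the words in its subtree are exactly those with that prefix.
Words under "tt": ttnpp, ttnppnt, ttnptp, ttntpp, ttp, ttpnntp
Count: 6

6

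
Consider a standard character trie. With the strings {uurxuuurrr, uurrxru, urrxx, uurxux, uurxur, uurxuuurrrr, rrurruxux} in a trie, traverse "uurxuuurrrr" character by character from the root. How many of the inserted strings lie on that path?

2

Walk "uurxuuurrrr" from the root; an end-of-word marker is hit whenever a stored word is a prefix of "uurxuuurrrr".
Prefixes of the query that are stored words: "uurxuuurrr", "uurxuuurrrr"
Count: 2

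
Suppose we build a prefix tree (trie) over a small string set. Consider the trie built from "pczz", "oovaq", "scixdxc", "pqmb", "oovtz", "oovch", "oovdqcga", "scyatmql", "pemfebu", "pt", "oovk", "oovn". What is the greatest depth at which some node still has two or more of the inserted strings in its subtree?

The deepest shared node is where two words last agree before diverging.
"oovaq" and "oovch" agree on "oov" (3 characters) before diverging; nothing deeper is shared.
Longest shared-prefix length: 3

3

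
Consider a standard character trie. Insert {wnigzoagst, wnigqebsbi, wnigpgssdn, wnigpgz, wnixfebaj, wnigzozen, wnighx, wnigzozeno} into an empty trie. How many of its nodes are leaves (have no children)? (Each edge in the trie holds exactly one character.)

7

Leaves are exactly the stored words that no other stored word extends.
Those words: "wnighx", "wnigpgssdn", "wnigpgz", "wnigqebsbi", "wnigzoagst", "wnigzozeno", "wnixfebaj"
Leaf count: 7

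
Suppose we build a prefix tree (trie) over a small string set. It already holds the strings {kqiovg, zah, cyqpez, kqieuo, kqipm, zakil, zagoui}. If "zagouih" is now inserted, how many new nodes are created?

Walking "zagouih" from the root, the first 6 characters ("zagoui") follow existing edges; "h" is the first miss.
New nodes needed: |"zagouih"| − 6 = 7 − 6 = 1.

1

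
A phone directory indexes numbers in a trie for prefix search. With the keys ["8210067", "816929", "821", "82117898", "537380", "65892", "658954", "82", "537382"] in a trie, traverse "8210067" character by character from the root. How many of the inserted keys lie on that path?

Check each prefix of "8210067" against the stored set — each match is an end-marker on the path.
Prefixes of the query that are stored words: "82", "821", "8210067"
Count: 3

3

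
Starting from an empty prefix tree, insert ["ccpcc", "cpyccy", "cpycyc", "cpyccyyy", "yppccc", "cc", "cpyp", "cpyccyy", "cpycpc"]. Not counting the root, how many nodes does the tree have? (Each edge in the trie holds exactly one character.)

23

Insert word by word; a character creates a node only if that edge doesn't already exist:
  "ccpcc" → 5 new (c, c, p, c, c)
  "cpyccy" → prefix "c" already present; 5 new (p, y, c, c, y)
  "cpycyc" → prefix "cpyc" already present; 2 new (y, c)
  "cpyccyyy" → prefix "cpyccy" already present; 2 new (y, y)
  "yppccc" → 6 new (y, p, p, c, c, c)
  "cc" → prefix "cc" already present; 0 new (none)
  "cpyp" → prefix "cpy" already present; 1 new (p)
  "cpyccyy" → prefix "cpyccyy" already present; 0 new (none)
  "cpycpc" → prefix "cpyc" already present; 2 new (p, c)
Total nodes = 5 + 5 + 2 + 2 + 6 + 0 + 1 + 0 + 2 = 23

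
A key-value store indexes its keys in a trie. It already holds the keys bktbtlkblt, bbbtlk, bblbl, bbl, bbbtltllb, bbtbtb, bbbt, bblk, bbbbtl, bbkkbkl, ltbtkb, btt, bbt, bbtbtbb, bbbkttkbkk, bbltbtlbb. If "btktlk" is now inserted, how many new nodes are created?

4

The longest prefix of "btktlk" already in the trie is "bt" (length 2).
Each of the 4 remaining characters creates one node.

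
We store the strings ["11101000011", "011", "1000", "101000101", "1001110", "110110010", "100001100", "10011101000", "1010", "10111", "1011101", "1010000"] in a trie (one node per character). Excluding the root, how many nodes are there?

49

Count nodes per top-level branch (shared prefixes stored once):
  '0'-branch (011): 3 nodes
  '1'-branch (1000, 100001100, 1001110, 10011101000, 1010, 1010000, 101000101, 10111, 1011101, 110110010, 11101000011): 46 nodes
Sum: 49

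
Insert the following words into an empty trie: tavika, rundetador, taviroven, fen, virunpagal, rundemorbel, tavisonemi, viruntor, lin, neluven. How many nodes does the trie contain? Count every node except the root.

59

For each word, the new-node count is its length minus the longest prefix already in the trie:
  "tavika" → 6 new (t, a, v, i, k, a)
  "rundetador" → 10 new (r, u, n, d, e, t, a, d, o, r)
  "taviroven" → prefix "tavi" already present; 5 new (r, o, v, e, n)
  "fen" → 3 new (f, e, n)
  "virunpagal" → 10 new (v, i, r, u, n, p, a, g, a, l)
  "rundemorbel" → prefix "runde" already present; 6 new (m, o, r, b, e, l)
  "tavisonemi" → prefix "tavi" already present; 6 new (s, o, n, e, m, i)
  "viruntor" → prefix "virun" already present; 3 new (t, o, r)
  "lin" → 3 new (l, i, n)
  "neluven" → 7 new (n, e, l, u, v, e, n)
Total nodes = 6 + 10 + 5 + 3 + 10 + 6 + 6 + 3 + 3 + 7 = 59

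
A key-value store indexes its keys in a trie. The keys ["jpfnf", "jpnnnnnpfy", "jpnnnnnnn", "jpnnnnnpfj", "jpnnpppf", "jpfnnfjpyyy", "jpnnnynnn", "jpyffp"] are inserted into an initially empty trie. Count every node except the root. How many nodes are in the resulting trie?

35

Insert word by word; a character creates a node only if that edge doesn't already exist:
  "jpfnf" → 5 new (j, p, f, n, f)
  "jpnnnnnpfy" → prefix "jp" already present; 8 new (n, n, n, n, n, p, f, y)
  "jpnnnnnnn" → prefix "jpnnnnn" already present; 2 new (n, n)
  "jpnnnnnpfj" → prefix "jpnnnnnpf" already present; 1 new (j)
  "jpnnpppf" → prefix "jpnn" already present; 4 new (p, p, p, f)
  "jpfnnfjpyyy" → prefix "jpfn" already present; 7 new (n, f, j, p, y, y, y)
  "jpnnnynnn" → prefix "jpnnn" already present; 4 new (y, n, n, n)
  "jpyffp" → prefix "jp" already present; 4 new (y, f, f, p)
Total nodes = 5 + 8 + 2 + 1 + 4 + 7 + 4 + 4 = 35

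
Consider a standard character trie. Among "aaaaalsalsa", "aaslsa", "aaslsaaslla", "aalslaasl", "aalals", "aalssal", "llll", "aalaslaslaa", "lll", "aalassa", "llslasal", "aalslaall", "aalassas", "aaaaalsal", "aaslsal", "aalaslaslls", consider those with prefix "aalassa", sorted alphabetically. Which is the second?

aalassas

DFS of the "aalassa" subtree visits, in order: "aalassa", "aalassas"
Position 2: aalassas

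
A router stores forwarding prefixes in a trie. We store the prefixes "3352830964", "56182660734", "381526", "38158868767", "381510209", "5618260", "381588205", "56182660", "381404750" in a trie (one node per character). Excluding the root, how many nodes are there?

For each word, the new-node count is its length minus the longest prefix already in the trie:
  "3352830964" → 10 new (3, 3, 5, 2, 8, 3, 0, 9, 6, 4)
  "56182660734" → 11 new (5, 6, 1, 8, 2, 6, 6, 0, 7, 3, 4)
  "381526" → prefix "3" already present; 5 new (8, 1, 5, 2, 6)
  "38158868767" → prefix "3815" already present; 7 new (8, 8, 6, 8, 7, 6, 7)
  "381510209" → prefix "3815" already present; 5 new (1, 0, 2, 0, 9)
  "5618260" → prefix "561826" already present; 1 new (0)
  "381588205" → prefix "381588" already present; 3 new (2, 0, 5)
  "56182660" → prefix "56182660" already present; 0 new (none)
  "381404750" → prefix "381" already present; 6 new (4, 0, 4, 7, 5, 0)
Total nodes = 10 + 11 + 5 + 7 + 5 + 1 + 3 + 0 + 6 = 48

48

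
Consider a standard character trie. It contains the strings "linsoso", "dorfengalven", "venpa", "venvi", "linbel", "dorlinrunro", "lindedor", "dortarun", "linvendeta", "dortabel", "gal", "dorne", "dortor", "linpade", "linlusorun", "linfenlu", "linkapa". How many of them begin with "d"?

6

Filter for entries beginning with "d":
Words under "d": dorfengalven, dorlinrunro, dorne, dortabel, dortarun, dortor
Count: 6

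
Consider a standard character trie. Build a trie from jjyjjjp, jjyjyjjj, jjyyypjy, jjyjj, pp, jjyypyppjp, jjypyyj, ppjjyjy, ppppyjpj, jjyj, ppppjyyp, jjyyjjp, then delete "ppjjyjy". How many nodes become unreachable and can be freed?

After clearing the end-marker at "ppjjyjy", prune upward until reaching a node still needed by another word.
The suffix "jjyjy" (5 nodes) is used only by "ppjjyjy"; the node for "pp" still has the child "p", so pruning stops there.
Nodes removed: 5

5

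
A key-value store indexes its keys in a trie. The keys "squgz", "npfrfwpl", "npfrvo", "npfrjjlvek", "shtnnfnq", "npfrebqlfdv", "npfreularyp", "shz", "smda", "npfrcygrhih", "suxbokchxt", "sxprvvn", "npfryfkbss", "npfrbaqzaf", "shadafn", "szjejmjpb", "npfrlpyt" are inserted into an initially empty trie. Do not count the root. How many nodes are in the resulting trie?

96

Insert word by word; a character creates a node only if that edge doesn't already exist:
  "squgz" → 5 new (s, q, u, g, z)
  "npfrfwpl" → 8 new (n, p, f, r, f, w, p, l)
  "npfrvo" → prefix "npfr" already present; 2 new (v, o)
  "npfrjjlvek" → prefix "npfr" already present; 6 new (j, j, l, v, e, k)
  "shtnnfnq" → prefix "s" already present; 7 new (h, t, n, n, f, n, q)
  "npfrebqlfdv" → prefix "npfr" already present; 7 new (e, b, q, l, f, d, v)
  "npfreularyp" → prefix "npfre" already present; 6 new (u, l, a, r, y, p)
  "shz" → prefix "sh" already present; 1 new (z)
  "smda" → prefix "s" already present; 3 new (m, d, a)
  "npfrcygrhih" → prefix "npfr" already present; 7 new (c, y, g, r, h, i, h)
  "suxbokchxt" → prefix "s" already present; 9 new (u, x, b, o, k, c, h, x, t)
  "sxprvvn" → prefix "s" already present; 6 new (x, p, r, v, v, n)
  "npfryfkbss" → prefix "npfr" already present; 6 new (y, f, k, b, s, s)
  "npfrbaqzaf" → prefix "npfr" already present; 6 new (b, a, q, z, a, f)
  "shadafn" → prefix "sh" already present; 5 new (a, d, a, f, n)
  "szjejmjpb" → prefix "s" already present; 8 new (z, j, e, j, m, j, p, b)
  "npfrlpyt" → prefix "npfr" already present; 4 new (l, p, y, t)
Total nodes = 5 + 8 + 2 + 6 + 7 + 7 + 6 + 1 + 3 + 7 + 9 + 6 + 6 + 6 + 5 + 8 + 4 = 96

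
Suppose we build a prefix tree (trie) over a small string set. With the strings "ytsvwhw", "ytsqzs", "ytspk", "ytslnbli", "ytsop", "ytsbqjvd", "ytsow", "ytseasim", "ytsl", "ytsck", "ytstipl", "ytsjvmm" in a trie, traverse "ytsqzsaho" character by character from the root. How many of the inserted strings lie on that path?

1

Check each prefix of "ytsqzsaho" against the stored set — each match is an end-marker on the path.
Prefixes of the query that are stored words: "ytsqzs"
Count: 1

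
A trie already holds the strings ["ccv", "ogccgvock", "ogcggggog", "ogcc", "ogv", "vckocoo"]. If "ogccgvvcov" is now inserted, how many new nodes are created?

4

"ogccgv" is already a path in the trie; the remaining "vcov" must be added.
New nodes needed: |"ogccgvvcov"| − 6 = 10 − 6 = 4.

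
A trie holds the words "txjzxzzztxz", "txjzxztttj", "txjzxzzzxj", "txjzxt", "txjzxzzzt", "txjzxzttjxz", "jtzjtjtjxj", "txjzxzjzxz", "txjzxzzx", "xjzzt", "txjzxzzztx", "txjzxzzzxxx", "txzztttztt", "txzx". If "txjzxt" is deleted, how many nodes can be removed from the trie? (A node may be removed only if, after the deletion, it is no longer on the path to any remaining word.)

A node on "txjzxt"'s path can go only if nothing else ends at it or branches off below it.
The suffix "t" (1 node) is used only by "txjzxt"; the node for "txjzx" still has the child "z", so pruning stops there.
Nodes removed: 1

1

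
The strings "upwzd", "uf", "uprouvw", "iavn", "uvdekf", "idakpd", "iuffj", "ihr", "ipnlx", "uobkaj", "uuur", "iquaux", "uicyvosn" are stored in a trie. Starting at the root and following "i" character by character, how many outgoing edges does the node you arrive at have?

6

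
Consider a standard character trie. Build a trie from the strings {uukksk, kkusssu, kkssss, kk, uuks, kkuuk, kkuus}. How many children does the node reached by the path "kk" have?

The children of the "kk" node are the distinct next characters among strings starting with "kk".
Characters that immediately follow "kk" among the stored strings: {s, u}.
That node has 2 child edges.

2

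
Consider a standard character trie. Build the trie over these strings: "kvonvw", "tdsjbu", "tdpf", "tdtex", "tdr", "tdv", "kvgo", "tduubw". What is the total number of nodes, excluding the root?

25

Trace insertions, counting only characters that open a new branch:
  "kvonvw" → 6 new (k, v, o, n, v, w)
  "tdsjbu" → 6 new (t, d, s, j, b, u)
  "tdpf" → prefix "td" already present; 2 new (p, f)
  "tdtex" → prefix "td" already present; 3 new (t, e, x)
  "tdr" → prefix "td" already present; 1 new (r)
  "tdv" → prefix "td" already present; 1 new (v)
  "kvgo" → prefix "kv" already present; 2 new (g, o)
  "tduubw" → prefix "td" already present; 4 new (u, u, b, w)
Total nodes = 6 + 6 + 2 + 3 + 1 + 1 + 2 + 4 = 25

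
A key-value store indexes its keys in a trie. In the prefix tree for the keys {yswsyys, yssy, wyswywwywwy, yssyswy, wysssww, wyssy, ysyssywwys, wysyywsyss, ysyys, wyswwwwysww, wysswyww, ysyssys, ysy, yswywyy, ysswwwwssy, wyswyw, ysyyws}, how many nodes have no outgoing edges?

14

A leaf is a node with no children — equivalently, the end of a word that is not a proper prefix of any other stored word.
Those words: "wysssww", "wysswyww", "wyssy", "wyswwwwysww", "wyswywwywwy", "wysyywsyss", "ysswwwwssy", "yssyswy", "yswsyys", "yswywyy", "ysyssys", "ysyssywwys", "ysyys", "ysyyws"
Leaf count: 14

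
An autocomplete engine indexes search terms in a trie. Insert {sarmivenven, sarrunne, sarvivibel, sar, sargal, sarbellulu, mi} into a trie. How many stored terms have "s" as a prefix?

6

Filter for entries beginning with "s":
Matches: "sar", "sarbellulu", "sargal", "sarmivenven", "sarrunne", "sarvivibel"
Count: 6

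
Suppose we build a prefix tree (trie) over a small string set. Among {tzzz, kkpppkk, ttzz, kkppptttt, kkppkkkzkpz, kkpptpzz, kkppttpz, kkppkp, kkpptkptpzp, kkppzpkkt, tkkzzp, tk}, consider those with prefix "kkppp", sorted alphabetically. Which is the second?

Words with prefix "kkppp", in lexicographic order: "kkpppkk", "kkppptttt"
Position 2: kkppptttt

kkppptttt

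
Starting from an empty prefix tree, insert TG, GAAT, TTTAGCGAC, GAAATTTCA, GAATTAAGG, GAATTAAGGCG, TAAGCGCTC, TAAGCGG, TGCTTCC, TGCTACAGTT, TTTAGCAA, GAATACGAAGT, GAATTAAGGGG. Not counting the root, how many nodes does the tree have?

For each word, the new-node count is its length minus the longest prefix already in the trie:
  "TG" → 2 new (T, G)
  "GAAT" → 4 new (G, A, A, T)
  "TTTAGCGAC" → prefix "T" already present; 8 new (T, T, A, G, C, G, A, C)
  "GAAATTTCA" → prefix "GAA" already present; 6 new (A, T, T, T, C, A)
  "GAATTAAGG" → prefix "GAAT" already present; 5 new (T, A, A, G, G)
  "GAATTAAGGCG" → prefix "GAATTAAGG" already present; 2 new (C, G)
  "TAAGCGCTC" → prefix "T" already present; 8 new (A, A, G, C, G, C, T, C)
  "TAAGCGG" → prefix "TAAGCG" already present; 1 new (G)
  "TGCTTCC" → prefix "TG" already present; 5 new (C, T, T, C, C)
  "TGCTACAGTT" → prefix "TGCT" already present; 6 new (A, C, A, G, T, T)
  "TTTAGCAA" → prefix "TTTAGC" already present; 2 new (A, A)
  "GAATACGAAGT" → prefix "GAAT" already present; 7 new (A, C, G, A, A, G, T)
  "GAATTAAGGGG" → prefix "GAATTAAGG" already present; 2 new (G, G)
Total nodes = 2 + 4 + 8 + 6 + 5 + 2 + 8 + 1 + 5 + 6 + 2 + 7 + 2 = 58

58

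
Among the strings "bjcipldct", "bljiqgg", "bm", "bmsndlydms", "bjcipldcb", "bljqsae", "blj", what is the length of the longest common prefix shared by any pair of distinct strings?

8

Look for the deepest trie node that still has at least two words in its subtree.
e.g. "bjcipldcb" and "bjcipldct" share the prefix "bjcipldc" of length 8; no pair shares a longer one.
Longest shared-prefix length: 8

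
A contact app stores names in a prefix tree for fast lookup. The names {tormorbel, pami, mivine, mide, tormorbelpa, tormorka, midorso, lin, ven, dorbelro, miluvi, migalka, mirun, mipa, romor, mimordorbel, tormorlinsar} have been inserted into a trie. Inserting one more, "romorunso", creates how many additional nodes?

4

Walking "romorunso" from the root, the first 5 characters ("romor") follow existing edges; "u" is the first miss.
Each of the 4 remaining characters creates one node.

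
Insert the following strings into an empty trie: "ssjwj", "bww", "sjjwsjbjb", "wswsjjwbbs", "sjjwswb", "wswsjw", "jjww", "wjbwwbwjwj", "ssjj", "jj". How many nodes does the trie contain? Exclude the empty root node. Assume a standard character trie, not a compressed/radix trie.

Trace insertions, counting only characters that open a new branch:
  "ssjwj" → 5 new (s, s, j, w, j)
  "bww" → 3 new (b, w, w)
  "sjjwsjbjb" → prefix "s" already present; 8 new (j, j, w, s, j, b, j, b)
  "wswsjjwbbs" → 10 new (w, s, w, s, j, j, w, b, b, s)
  "sjjwswb" → prefix "sjjws" already present; 2 new (w, b)
  "wswsjw" → prefix "wswsj" already present; 1 new (w)
  "jjww" → 4 new (j, j, w, w)
  "wjbwwbwjwj" → prefix "w" already present; 9 new (j, b, w, w, b, w, j, w, j)
  "ssjj" → prefix "ssj" already present; 1 new (j)
  "jj" → prefix "jj" already present; 0 new (none)
Total nodes = 5 + 3 + 8 + 10 + 2 + 1 + 4 + 9 + 1 + 0 = 43

43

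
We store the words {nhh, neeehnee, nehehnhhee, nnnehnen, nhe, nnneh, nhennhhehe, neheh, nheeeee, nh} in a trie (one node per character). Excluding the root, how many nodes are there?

Trace insertions, counting only characters that open a new branch:
  "nhh" → 3 new (n, h, h)
  "neeehnee" → prefix "n" already present; 7 new (e, e, e, h, n, e, e)
  "nehehnhhee" → prefix "ne" already present; 8 new (h, e, h, n, h, h, e, e)
  "nnnehnen" → prefix "n" already present; 7 new (n, n, e, h, n, e, n)
  "nhe" → prefix "nh" already present; 1 new (e)
  "nnneh" → prefix "nnneh" already present; 0 new (none)
  "nhennhhehe" → prefix "nhe" already present; 7 new (n, n, h, h, e, h, e)
  "neheh" → prefix "neheh" already present; 0 new (none)
  "nheeeee" → prefix "nhe" already present; 4 new (e, e, e, e)
  "nh" → prefix "nh" already present; 0 new (none)
Total nodes = 3 + 7 + 8 + 7 + 1 + 0 + 7 + 0 + 4 + 0 = 37

37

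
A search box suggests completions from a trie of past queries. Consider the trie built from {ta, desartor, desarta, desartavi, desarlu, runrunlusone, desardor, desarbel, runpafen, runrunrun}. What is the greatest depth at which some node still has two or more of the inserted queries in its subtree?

7

The deepest shared node is where two words last agree before diverging.
"desarta" and "desartavi" agree on "desarta" (7 characters) before diverging; nothing deeper is shared.
Longest shared-prefix length: 7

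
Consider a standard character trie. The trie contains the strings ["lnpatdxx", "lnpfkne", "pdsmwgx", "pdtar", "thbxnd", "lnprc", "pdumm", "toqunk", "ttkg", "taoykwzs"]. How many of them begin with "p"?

3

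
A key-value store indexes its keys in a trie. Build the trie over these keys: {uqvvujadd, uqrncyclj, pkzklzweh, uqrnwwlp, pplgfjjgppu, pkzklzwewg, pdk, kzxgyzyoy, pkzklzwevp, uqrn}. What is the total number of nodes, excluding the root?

For each word, the new-node count is its length minus the longest prefix already in the trie:
  "uqvvujadd" → 9 new (u, q, v, v, u, j, a, d, d)
  "uqrncyclj" → prefix "uq" already present; 7 new (r, n, c, y, c, l, j)
  "pkzklzweh" → 9 new (p, k, z, k, l, z, w, e, h)
  "uqrnwwlp" → prefix "uqrn" already present; 4 new (w, w, l, p)
  "pplgfjjgppu" → prefix "p" already present; 10 new (p, l, g, f, j, j, g, p, p, u)
  "pkzklzwewg" → prefix "pkzklzwe" already present; 2 new (w, g)
  "pdk" → prefix "p" already present; 2 new (d, k)
  "kzxgyzyoy" → 9 new (k, z, x, g, y, z, y, o, y)
  "pkzklzwevp" → prefix "pkzklzwe" already present; 2 new (v, p)
  "uqrn" → prefix "uqrn" already present; 0 new (none)
Total nodes = 9 + 7 + 9 + 4 + 10 + 2 + 2 + 9 + 2 + 0 = 54

54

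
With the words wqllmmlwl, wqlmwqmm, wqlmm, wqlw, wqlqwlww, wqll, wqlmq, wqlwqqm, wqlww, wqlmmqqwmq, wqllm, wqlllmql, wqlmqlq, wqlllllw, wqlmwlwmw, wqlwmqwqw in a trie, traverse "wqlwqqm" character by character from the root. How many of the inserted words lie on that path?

2

Check each prefix of "wqlwqqm" against the stored set — each match is an end-marker on the path.
Prefixes of the query that are stored words: "wqlw", "wqlwqqm"
Count: 2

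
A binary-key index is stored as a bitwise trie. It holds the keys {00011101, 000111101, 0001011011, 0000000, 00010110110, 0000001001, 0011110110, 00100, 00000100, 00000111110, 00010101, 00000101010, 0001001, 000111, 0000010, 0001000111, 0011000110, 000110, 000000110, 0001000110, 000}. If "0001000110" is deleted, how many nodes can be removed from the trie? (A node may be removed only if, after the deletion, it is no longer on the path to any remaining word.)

1

Walk "0001000110" from the leaf back toward the root, removing each node that no remaining word uses.
The suffix "0" (1 node) is used only by "0001000110"; the node for "000100011" still has the child "1", so pruning stops there.
Nodes removed: 1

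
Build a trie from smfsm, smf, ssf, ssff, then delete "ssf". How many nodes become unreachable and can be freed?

Walk "ssf" from the leaf back toward the root, removing each node that no remaining word uses.
Every node on "ssf" is still needed (e.g. by "ssff"), so nothing is freed.
Nodes removed: 0

0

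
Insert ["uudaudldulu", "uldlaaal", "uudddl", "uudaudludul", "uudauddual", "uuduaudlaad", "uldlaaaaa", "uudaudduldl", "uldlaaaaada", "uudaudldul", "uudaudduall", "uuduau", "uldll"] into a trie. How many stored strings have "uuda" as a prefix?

6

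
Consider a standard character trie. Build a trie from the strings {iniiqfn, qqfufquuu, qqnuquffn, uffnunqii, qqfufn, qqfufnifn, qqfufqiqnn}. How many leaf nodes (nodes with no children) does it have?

A leaf is a node with no children — equivalently, the end of a word that is not a proper prefix of any other stored word.
Those words: "iniiqfn", "qqfufnifn", "qqfufqiqnn", "qqfufquuu", "qqnuquffn", "uffnunqii"
Leaf count: 6

6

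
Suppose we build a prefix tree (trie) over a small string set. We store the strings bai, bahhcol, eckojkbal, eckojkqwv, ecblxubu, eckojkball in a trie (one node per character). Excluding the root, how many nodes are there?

Count nodes per top-level branch (shared prefixes stored once):
  'b'-branch (bahhcol, bai): 8 nodes
  'e'-branch (ecblxubu, eckojkbal, eckojkball, eckojkqwv): 19 nodes
Sum: 27

27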